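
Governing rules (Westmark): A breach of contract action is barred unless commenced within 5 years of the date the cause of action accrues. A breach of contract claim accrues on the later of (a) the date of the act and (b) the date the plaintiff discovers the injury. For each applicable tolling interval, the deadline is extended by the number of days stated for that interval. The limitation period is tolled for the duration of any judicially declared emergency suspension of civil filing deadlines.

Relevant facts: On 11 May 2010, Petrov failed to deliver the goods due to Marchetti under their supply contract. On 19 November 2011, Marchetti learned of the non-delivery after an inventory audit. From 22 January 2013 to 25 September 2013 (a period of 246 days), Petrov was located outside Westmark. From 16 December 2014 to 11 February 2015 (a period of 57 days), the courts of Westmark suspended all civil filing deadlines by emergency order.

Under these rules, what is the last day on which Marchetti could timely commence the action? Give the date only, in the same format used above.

Taking the later of the act (11 May 2010) and discovery (19 November 2011), the claim accrued on 19 November 2011.
5 years from 19 November 2011 is 19 November 2016.
The period was tolled for 57 days by the emergency suspension of filing deadlines (16 December 2014 to 11 February 2015), pushing the deadline to 15 January 2017.
The defendant's absence from the jurisdiction from 22 January 2013 to 25 September 2013 does not toll the period, because no stated rule makes the defendant's absence a tolling event.

15 January 2017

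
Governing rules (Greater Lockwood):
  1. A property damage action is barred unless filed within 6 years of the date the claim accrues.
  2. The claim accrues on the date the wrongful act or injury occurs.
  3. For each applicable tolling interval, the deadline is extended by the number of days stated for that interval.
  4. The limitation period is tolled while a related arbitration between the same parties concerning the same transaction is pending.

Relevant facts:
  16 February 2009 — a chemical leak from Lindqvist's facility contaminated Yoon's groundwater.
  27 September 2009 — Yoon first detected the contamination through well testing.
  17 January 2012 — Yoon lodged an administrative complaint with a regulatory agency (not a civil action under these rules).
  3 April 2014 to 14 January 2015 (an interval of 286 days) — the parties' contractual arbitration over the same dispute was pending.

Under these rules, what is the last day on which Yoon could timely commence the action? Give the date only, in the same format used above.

Accrual is governed by the date of the act, so the period began to run on 16 February 2009; the later discovery on 27 September 2009 is irrelevant under the stated rule.
6 years from 16 February 2009 is 16 February 2015.
The pending related arbitration from 3 April 2014 to 14 January 2015 tolled the period for 286 days, extending the deadline to 29 November 2015.
The other events in the timeline have no effect on the limitation period under the stated rules.

29 November 2015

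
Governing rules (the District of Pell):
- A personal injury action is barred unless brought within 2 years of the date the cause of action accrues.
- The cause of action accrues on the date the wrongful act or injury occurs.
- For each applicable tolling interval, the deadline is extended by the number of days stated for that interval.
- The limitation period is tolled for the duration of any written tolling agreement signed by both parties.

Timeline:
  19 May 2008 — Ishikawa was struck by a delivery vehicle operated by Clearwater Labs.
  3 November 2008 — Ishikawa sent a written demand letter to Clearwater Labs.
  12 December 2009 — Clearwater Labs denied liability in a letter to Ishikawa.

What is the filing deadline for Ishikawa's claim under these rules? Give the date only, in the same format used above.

The cause of action accrued on 19 May 2008, the date of the act.
Adding the 2 years base period to 19 May 2008 gives a deadline of 19 May 2010, before any tolling.
None of the other events listed affects the running of the period under the stated rules.

19 May 2010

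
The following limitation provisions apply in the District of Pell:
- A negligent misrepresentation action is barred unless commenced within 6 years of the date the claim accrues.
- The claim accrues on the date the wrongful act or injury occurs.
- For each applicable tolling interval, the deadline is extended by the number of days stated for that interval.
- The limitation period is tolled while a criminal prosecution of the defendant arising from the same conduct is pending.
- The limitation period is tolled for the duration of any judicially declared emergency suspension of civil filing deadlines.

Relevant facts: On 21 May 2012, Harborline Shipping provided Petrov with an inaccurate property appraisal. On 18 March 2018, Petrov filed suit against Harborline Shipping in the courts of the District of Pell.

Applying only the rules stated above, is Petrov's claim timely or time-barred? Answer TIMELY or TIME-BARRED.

TIMELY

The claim accrued on 21 May 2012, the date of the act.
Adding the 6 years base period to 21 May 2012 gives a deadline of 21 May 2018, before any tolling.
Filing on 18 March 2018 beat the 21 May 2018 deadline — the action is timely.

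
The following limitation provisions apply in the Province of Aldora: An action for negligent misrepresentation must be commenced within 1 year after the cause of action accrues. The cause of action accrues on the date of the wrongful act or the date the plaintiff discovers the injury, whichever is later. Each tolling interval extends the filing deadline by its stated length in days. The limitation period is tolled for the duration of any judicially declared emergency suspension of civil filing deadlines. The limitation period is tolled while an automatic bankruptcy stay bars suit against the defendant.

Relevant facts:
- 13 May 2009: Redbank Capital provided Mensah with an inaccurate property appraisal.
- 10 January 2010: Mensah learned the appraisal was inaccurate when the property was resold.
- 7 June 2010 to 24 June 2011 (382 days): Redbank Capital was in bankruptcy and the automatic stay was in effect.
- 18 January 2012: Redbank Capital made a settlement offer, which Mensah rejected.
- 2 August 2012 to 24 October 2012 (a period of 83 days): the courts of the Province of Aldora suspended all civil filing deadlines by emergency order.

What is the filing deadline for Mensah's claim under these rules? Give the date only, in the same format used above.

27 January 2012

Because discovery on 10 January 2010 post-dates the 13 May 2009 act, accrual under the later-of rule falls on 10 January 2010.
Adding the 1 year base period to 10 January 2010 gives a deadline of 10 January 2011, before any tolling.
The automatic bankruptcy stay from 7 June 2010 to 24 June 2011 tolled the period for 382 days, extending the deadline to 27 January 2012.
By the time the emergency suspension of filing deadlines began on 2 August 2012, the limitation period had already expired on 27 January 2012; that interval cannot revive it.
The other events in the timeline have no effect on the limitation period under the stated rules.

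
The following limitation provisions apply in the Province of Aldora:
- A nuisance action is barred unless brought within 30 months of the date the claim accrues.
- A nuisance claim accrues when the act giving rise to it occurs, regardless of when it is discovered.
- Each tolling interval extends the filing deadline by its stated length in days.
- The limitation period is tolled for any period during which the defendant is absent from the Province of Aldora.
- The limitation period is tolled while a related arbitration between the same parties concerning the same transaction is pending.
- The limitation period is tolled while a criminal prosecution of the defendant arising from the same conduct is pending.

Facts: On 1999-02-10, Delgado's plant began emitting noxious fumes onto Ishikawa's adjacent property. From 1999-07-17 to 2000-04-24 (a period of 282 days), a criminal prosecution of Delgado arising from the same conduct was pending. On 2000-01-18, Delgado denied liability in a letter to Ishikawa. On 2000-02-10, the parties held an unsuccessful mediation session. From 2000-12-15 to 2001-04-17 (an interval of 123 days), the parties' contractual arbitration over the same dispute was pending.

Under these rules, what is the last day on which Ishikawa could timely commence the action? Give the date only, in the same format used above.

2002-09-19

The claim accrued on 1999-02-10, when the wrongful act occurred.
The untolled deadline — 30 months after 1999-02-10 — is 2001-08-10.
The pending criminal prosecution from 1999-07-17 to 2000-04-24 tolled the period for 282 days, extending the deadline to 2002-05-19.
The pending related arbitration from 2000-12-15 to 2001-04-17 tolled the period for 123 days, extending the deadline to 2002-09-19.
Nothing else in the chronology tolls or restarts the period.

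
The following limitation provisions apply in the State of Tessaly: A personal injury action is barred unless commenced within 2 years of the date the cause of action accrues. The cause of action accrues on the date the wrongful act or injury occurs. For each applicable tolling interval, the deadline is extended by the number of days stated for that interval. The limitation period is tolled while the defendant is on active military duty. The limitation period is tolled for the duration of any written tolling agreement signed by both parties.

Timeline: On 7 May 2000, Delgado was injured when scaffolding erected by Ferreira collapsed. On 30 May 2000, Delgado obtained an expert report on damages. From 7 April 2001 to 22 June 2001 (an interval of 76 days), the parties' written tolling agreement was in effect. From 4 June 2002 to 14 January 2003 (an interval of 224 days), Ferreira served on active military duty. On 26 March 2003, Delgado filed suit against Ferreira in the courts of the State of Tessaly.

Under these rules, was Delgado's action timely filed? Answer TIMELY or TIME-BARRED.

TIME-BARRED

The claim accrued on 7 May 2000, when the wrongful act occurred.
Adding the 2 years base period to 7 May 2000 gives a deadline of 7 May 2002, before any tolling.
The written tolling agreement from 7 April 2001 to 22 June 2001 tolled the period for 76 days, extending the deadline to 22 July 2002.
The period was tolled for 224 days by the defendant's active military service (4 June 2002 to 14 January 2003), pushing the deadline to 3 March 2003.
Nothing else in the chronology tolls or restarts the period.
The 26 March 2003 filing falls after the 3 March 2003 deadline; the claim is time-barred.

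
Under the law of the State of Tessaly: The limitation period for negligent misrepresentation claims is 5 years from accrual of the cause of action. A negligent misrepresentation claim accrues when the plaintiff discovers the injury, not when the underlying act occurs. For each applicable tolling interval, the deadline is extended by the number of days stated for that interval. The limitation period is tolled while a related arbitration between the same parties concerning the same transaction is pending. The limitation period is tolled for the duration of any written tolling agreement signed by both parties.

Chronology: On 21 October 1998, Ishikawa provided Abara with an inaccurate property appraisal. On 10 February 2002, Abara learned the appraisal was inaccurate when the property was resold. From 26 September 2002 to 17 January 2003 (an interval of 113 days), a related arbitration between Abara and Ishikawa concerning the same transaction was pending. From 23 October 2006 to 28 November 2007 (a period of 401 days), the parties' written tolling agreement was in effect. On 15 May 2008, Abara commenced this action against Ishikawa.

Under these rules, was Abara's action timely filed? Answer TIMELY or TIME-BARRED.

The claim did not accrue until Abara discovered the injury on 10 February 2002; the 21 October 1998 act date does not start the clock under the stated rule.
The untolled deadline — 5 years after 10 February 2002 — is 10 February 2007.
Because the pending related arbitration ran from 26 September 2002 to 17 January 2003, the deadline is extended by 113 days to 3 June 2007.
The period was tolled for 401 days by the written tolling agreement (23 October 2006 to 28 November 2007), pushing the deadline to 8 July 2008.
Abara filed on 15 May 2008, before the 8 July 2008 deadline, so the action is timely.

TIMELY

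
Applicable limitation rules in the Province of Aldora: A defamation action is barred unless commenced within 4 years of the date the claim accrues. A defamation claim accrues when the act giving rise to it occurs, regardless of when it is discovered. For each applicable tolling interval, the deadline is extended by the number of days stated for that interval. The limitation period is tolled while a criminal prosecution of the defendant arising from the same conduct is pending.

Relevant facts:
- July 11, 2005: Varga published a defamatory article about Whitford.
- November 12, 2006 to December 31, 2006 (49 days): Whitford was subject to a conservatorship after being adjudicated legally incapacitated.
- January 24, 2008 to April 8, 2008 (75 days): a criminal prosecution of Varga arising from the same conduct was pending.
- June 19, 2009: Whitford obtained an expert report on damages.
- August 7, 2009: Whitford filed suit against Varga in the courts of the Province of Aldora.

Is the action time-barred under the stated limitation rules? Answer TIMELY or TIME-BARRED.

The claim accrued on July 11, 2005, the date of the act.
4 years from July 11, 2005 is July 11, 2009.
Because the pending criminal prosecution ran from January 24, 2008 to April 8, 2008, the deadline is extended by 75 days to September 24, 2009.
No stated provision tolls the period for the plaintiff's incapacity, so the interval from November 12, 2006 to December 31, 2006 has no effect on the deadline.
None of the other events listed affects the running of the period under the stated rules.
Filing on August 7, 2009 beat the September 24, 2009 deadline — the action is timely.

TIMELY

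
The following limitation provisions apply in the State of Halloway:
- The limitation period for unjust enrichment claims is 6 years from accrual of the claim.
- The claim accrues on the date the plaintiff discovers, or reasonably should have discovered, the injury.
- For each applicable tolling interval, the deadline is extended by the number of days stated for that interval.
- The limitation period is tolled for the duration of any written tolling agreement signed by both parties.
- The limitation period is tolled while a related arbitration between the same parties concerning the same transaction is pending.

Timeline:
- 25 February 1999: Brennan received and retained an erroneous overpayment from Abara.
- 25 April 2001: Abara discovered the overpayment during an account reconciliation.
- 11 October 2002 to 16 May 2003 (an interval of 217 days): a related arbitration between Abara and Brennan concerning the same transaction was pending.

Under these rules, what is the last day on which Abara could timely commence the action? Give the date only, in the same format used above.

28 November 2007

Accrual is tied to discovery, so the period began on 25 April 2001 rather than on 25 February 1999 when the act occurred.
Adding the 6 years base period to 25 April 2001 gives a deadline of 25 April 2007, before any tolling.
The period was tolled for 217 days by the pending related arbitration (11 October 2002 to 16 May 2003), pushing the deadline to 28 November 2007.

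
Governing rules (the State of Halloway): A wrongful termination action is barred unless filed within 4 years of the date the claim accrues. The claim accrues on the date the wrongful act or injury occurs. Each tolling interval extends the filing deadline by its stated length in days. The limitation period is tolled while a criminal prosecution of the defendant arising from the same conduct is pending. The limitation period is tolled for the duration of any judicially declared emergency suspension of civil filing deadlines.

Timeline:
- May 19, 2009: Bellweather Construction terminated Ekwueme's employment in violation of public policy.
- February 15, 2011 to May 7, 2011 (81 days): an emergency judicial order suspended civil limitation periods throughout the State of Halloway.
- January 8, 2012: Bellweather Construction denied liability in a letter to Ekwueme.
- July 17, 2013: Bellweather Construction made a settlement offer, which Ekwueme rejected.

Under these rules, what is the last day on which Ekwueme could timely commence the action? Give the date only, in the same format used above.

August 8, 2013

The claim accrued on May 19, 2009, when the wrongful act occurred.
4 years from May 19, 2009 is May 19, 2013.
Because the emergency suspension of filing deadlines ran from February 15, 2011 to May 7, 2011, the deadline is extended by 81 days to August 8, 2013.
None of the other events listed affects the running of the period under the stated rules.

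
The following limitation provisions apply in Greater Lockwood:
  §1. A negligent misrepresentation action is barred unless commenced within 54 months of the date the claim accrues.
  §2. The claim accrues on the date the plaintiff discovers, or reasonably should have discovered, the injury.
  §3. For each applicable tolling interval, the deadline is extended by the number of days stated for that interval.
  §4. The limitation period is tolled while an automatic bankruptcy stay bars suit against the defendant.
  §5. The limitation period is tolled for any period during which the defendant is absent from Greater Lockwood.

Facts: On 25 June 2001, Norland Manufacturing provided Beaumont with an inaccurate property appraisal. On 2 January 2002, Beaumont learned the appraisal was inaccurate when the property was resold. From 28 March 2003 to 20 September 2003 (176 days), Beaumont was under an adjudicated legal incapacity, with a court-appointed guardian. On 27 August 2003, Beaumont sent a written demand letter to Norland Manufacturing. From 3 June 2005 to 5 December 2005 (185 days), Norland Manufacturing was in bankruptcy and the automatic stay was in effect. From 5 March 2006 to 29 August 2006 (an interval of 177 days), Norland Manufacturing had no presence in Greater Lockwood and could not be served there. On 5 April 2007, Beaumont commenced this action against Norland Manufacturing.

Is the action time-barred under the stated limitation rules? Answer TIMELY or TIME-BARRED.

TIMELY

Accrual is tied to discovery, so the period began on 2 January 2002 rather than on 25 June 2001 when the act occurred.
Adding the 54 months base period to 2 January 2002 gives a deadline of 2 July 2006, before any tolling.
The automatic bankruptcy stay from 3 June 2005 to 5 December 2005 tolled the period for 185 days, extending the deadline to 3 January 2007.
The defendant's absence from the jurisdiction from 5 March 2006 to 29 August 2006 tolled the period for 177 days, extending the deadline to 29 June 2007.
No stated provision tolls the period for the plaintiff's incapacity, so the interval from 28 March 2003 to 20 September 2003 has no effect on the deadline.
None of the other events listed affects the running of the period under the stated rules.
Filing on 5 April 2007 beat the 29 June 2007 deadline — the action is timely.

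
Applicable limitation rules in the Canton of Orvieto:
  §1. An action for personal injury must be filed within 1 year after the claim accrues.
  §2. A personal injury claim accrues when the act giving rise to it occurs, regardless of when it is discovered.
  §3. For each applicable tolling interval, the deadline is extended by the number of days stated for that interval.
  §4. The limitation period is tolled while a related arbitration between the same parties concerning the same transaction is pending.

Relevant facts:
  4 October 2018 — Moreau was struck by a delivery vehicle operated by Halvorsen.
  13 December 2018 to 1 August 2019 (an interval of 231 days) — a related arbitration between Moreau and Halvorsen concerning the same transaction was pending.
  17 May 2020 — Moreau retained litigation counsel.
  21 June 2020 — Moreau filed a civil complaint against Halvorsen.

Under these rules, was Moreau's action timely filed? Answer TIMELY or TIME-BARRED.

The claim accrued on 4 October 2018, the date of the act.
Adding the 1 year base period to 4 October 2018 gives a deadline of 4 October 2019, before any tolling.
The period was tolled for 231 days by the pending related arbitration (13 December 2018 to 1 August 2019), pushing the deadline to 22 May 2020.
Nothing else in the chronology tolls or restarts the period.
Moreau filed on 21 June 2020, after the 22 May 2020 deadline, so the action is time-barred.

TIME-BARRED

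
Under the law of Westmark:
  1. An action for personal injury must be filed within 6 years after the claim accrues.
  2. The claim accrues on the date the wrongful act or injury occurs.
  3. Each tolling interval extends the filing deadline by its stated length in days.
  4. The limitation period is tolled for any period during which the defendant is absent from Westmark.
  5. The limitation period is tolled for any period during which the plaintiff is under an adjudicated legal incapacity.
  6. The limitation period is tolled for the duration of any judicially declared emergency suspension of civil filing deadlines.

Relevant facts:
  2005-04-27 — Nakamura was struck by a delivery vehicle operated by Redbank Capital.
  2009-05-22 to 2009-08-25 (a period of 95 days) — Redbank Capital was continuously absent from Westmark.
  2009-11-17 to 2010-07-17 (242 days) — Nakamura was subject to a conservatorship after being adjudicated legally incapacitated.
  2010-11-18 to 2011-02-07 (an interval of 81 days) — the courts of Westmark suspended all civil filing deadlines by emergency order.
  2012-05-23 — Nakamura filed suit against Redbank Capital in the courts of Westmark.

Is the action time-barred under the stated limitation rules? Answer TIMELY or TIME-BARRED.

The claim accrued on 2005-04-27, when the wrongful act occurred.
Adding the 6 years base period to 2005-04-27 gives a deadline of 2011-04-27, before any tolling.
The period was tolled for 95 days by the defendant's absence from the jurisdiction (2009-05-22 to 2009-08-25), pushing the deadline to 2011-07-31.
The plaintiff's legal incapacity from 2009-11-17 to 2010-07-17 tolled the period for 242 days, extending the deadline to 2012-03-29.
The emergency suspension of filing deadlines from 2010-11-18 to 2011-02-07 tolled the period for 81 days, extending the deadline to 2012-06-18.
Filing on 2012-05-23 beat the 2012-06-18 deadline — the action is timely.

TIMELY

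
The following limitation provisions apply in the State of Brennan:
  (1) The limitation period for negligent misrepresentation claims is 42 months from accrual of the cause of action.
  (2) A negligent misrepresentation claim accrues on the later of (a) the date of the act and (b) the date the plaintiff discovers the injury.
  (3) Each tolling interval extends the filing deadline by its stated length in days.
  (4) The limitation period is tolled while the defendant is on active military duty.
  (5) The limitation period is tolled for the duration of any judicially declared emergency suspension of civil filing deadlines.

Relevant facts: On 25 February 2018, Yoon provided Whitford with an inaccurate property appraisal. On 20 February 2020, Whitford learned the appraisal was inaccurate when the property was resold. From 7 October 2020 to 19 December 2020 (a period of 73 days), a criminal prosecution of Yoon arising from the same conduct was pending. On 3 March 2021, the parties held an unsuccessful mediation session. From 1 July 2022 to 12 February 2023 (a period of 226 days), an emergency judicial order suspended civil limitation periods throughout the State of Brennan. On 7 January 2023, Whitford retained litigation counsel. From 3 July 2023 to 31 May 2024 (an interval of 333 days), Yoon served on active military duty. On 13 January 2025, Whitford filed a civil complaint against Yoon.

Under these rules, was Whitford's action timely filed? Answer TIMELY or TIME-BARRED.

Taking the later of the act (25 February 2018) and discovery (20 February 2020), the claim accrued on 20 February 2020.
Adding the 42 months base period to 20 February 2020 gives a deadline of 20 August 2023, before any tolling.
The emergency suspension of filing deadlines from 1 July 2022 to 12 February 2023 tolled the period for 226 days, extending the deadline to 2 April 2024.
The defendant's active military service from 3 July 2023 to 31 May 2024 tolled the period for 333 days, extending the deadline to 1 March 2025.
Although a criminal prosecution ran from 7 October 2020 to 19 December 2020, the stated rules do not make that a tolling event, so it is disregarded.
Nothing else in the chronology tolls or restarts the period.
The 13 January 2025 filing precedes the 1 March 2025 deadline; the claim is timely.

TIMELY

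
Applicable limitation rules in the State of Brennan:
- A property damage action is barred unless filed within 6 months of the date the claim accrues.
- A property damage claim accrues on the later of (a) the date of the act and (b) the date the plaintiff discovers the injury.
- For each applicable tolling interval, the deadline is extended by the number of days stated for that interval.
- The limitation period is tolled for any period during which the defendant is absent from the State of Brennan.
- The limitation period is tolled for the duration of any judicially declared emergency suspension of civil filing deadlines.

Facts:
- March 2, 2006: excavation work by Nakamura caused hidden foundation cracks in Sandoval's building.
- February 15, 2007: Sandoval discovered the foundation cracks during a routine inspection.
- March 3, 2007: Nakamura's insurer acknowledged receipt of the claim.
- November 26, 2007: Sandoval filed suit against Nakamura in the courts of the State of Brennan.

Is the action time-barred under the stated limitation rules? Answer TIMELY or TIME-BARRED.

TIME-BARRED

Because discovery on February 15, 2007 post-dates the March 2, 2006 act, accrual under the later-of rule falls on February 15, 2007.
6 months from February 15, 2007 is August 15, 2007.
Nothing else in the chronology tolls or restarts the period.
The November 26, 2007 filing falls after the August 15, 2007 deadline; the claim is time-barred.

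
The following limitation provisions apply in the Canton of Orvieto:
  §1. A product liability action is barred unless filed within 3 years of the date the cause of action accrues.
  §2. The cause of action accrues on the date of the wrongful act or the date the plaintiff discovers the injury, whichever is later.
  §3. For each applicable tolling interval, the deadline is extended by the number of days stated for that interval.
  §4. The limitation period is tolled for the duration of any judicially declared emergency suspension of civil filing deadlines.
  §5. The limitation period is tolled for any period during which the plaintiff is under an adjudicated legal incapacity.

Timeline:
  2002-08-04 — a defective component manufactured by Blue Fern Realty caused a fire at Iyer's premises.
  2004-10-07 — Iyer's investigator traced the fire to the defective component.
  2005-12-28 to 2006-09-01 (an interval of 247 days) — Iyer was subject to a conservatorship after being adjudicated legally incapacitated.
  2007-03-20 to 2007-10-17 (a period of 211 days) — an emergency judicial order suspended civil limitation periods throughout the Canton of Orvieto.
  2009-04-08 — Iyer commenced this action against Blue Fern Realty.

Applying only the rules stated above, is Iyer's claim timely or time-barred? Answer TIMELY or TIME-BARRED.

The claim accrued on 2004-10-07 — the later of the 2002-08-04 act and the 2004-10-07 discovery.
3 years from 2004-10-07 is 2007-10-07.
Because the plaintiff's legal incapacity ran from 2005-12-28 to 2006-09-01, the deadline is extended by 247 days to 2008-06-10.
The emergency suspension of filing deadlines from 2007-03-20 to 2007-10-17 tolled the period for 211 days, extending the deadline to 2009-01-07.
Iyer filed on 2009-04-08, after the 2009-01-07 deadline, so the action is time-barred.

TIME-BARRED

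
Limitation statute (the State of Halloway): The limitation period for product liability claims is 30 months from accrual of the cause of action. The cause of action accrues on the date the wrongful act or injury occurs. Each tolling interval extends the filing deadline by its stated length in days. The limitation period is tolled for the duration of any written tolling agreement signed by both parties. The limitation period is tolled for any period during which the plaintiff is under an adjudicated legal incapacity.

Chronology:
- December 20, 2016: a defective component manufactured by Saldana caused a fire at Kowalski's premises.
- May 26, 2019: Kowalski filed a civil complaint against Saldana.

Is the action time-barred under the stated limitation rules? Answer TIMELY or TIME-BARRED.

TIMELY

The cause of action accrued on December 20, 2016, the date of the act.
Adding the 30 months base period to December 20, 2016 gives a deadline of June 20, 2019, before any tolling.
Kowalski filed on May 26, 2019, before the June 20, 2019 deadline, so the action is timely.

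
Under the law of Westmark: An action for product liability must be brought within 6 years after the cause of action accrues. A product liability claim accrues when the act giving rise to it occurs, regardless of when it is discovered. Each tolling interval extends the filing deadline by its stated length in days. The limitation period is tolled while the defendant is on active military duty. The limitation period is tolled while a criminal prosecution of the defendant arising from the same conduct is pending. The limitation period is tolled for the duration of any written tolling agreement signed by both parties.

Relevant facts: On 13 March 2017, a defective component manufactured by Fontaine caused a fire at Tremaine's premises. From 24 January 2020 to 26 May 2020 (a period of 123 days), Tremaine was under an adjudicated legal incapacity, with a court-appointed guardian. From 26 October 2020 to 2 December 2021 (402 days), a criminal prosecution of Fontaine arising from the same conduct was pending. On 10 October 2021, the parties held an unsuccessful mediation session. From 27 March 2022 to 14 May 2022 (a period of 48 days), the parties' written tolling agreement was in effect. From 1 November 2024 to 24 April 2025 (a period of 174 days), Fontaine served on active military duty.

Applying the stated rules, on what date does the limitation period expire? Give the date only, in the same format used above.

5 June 2024

The cause of action accrued on 13 March 2017, the date of the act.
Adding the 6 years base period to 13 March 2017 gives a deadline of 13 March 2023, before any tolling.
The pending criminal prosecution from 26 October 2020 to 2 December 2021 tolled the period for 402 days, extending the deadline to 18 April 2024.
Because the written tolling agreement ran from 27 March 2022 to 14 May 2022, the deadline is extended by 48 days to 5 June 2024.
By the time the defendant's active military service began on 1 November 2024, the limitation period had already expired on 5 June 2024; that interval cannot revive it.
No stated provision tolls the period for the plaintiff's incapacity, so the interval from 24 January 2020 to 26 May 2020 has no effect on the deadline.
None of the other events listed affects the running of the period under the stated rules.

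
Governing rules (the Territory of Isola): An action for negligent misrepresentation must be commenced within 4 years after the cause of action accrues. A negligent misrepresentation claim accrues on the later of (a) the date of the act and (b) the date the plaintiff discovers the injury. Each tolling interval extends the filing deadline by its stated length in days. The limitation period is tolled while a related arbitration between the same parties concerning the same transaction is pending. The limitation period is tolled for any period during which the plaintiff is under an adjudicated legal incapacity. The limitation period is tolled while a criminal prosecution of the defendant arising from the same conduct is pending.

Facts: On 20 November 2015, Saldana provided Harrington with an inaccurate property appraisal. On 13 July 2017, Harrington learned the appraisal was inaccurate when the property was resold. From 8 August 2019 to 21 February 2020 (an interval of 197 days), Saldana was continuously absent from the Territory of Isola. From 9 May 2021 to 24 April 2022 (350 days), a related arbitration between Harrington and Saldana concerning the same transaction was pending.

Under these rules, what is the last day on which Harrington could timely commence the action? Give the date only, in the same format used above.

Taking the later of the act (20 November 2015) and discovery (13 July 2017), the claim accrued on 13 July 2017.
Adding the 4 years base period to 13 July 2017 gives a deadline of 13 July 2021, before any tolling.
The pending related arbitration from 9 May 2021 to 24 April 2022 tolled the period for 350 days, extending the deadline to 28 June 2022.
No stated provision tolls the period for the defendant's absence, so the interval from 8 August 2019 to 21 February 2020 has no effect on the deadline.

28 June 2022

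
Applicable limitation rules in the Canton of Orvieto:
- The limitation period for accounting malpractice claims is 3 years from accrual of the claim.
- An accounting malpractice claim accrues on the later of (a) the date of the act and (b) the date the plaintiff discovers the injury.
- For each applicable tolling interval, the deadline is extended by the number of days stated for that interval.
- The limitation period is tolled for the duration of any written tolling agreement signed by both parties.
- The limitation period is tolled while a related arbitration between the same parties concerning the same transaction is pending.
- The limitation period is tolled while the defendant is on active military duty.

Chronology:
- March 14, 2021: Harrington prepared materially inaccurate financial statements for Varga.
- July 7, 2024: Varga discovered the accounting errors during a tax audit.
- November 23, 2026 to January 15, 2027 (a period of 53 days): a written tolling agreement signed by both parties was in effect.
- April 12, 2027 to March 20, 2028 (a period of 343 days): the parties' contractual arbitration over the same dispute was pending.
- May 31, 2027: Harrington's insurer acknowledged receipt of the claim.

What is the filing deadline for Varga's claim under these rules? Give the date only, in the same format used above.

The claim accrued on July 7, 2024 — the later of the March 14, 2021 act and the July 7, 2024 discovery.
Adding the 3 years base period to July 7, 2024 gives a deadline of July 7, 2027, before any tolling.
The written tolling agreement from November 23, 2026 to January 15, 2027 tolled the period for 53 days, extending the deadline to August 29, 2027.
The period was tolled for 343 days by the pending related arbitration (April 12, 2027 to March 20, 2028), pushing the deadline to August 6, 2028.
Nothing else in the chronology tolls or restarts the period.

August 6, 2028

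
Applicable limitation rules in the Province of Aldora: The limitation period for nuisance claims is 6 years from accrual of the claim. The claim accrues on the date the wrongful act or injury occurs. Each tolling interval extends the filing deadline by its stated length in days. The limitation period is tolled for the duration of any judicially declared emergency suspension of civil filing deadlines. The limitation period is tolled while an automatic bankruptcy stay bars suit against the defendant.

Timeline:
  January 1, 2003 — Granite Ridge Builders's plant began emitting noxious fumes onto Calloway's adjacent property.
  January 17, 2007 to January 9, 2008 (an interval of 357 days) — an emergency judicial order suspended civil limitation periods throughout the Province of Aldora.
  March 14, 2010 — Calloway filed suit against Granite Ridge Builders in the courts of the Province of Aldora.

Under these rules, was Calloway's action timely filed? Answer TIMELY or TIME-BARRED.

TIME-BARRED

The limitation period began to run on January 1, 2003.
6 years from January 1, 2003 is January 1, 2009.
The emergency suspension of filing deadlines from January 17, 2007 to January 9, 2008 tolled the period for 357 days, extending the deadline to December 24, 2009.
The March 14, 2010 filing falls after the December 24, 2009 deadline; the claim is time-barred.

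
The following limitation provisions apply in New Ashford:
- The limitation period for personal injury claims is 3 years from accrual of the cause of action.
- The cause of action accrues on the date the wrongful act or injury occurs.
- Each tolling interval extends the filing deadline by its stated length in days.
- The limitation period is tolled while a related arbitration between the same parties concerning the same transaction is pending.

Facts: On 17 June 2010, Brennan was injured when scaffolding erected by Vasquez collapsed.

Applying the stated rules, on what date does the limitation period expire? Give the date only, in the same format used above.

17 June 2013

The limitation period began to run on 17 June 2010.
Adding the 3 years base period to 17 June 2010 gives a deadline of 17 June 2013, before any tolling.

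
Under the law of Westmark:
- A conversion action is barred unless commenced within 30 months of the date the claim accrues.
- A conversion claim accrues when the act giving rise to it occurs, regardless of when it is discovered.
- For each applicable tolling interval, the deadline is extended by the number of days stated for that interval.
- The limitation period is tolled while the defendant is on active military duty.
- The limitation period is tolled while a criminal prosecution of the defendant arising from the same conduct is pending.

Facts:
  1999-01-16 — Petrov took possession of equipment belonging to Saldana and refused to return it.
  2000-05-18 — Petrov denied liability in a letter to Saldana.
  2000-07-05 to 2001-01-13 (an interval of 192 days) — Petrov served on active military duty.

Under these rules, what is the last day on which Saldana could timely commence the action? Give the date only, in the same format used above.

The claim accrued on 1999-01-16, when the wrongful act occurred.
The untolled deadline — 30 months after 1999-01-16 — is 2001-07-16.
Because the defendant's active military service ran from 2000-07-05 to 2001-01-13, the deadline is extended by 192 days to 2002-01-24.
The other events in the timeline have no effect on the limitation period under the stated rules.

2002-01-24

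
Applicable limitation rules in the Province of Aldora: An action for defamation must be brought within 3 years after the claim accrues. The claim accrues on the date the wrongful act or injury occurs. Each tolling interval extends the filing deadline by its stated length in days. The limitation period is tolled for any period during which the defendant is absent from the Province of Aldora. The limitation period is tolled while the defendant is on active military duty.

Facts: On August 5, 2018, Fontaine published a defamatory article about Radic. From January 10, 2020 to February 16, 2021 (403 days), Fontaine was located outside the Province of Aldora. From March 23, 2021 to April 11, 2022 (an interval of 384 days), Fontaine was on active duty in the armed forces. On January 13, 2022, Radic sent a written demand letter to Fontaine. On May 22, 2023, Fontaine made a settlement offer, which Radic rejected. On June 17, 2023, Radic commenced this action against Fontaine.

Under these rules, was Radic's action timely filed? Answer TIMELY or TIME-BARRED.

TIMELY

The claim accrued on August 5, 2018, when the wrongful act occurred.
3 years from August 5, 2018 is August 5, 2021.
Because the defendant's absence from the jurisdiction ran from January 10, 2020 to February 16, 2021, the deadline is extended by 403 days to September 12, 2022.
The period was tolled for 384 days by the defendant's active military service (March 23, 2021 to April 11, 2022), pushing the deadline to October 1, 2023.
Nothing else in the chronology tolls or restarts the period.
The June 17, 2023 filing precedes the October 1, 2023 deadline; the claim is timely.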